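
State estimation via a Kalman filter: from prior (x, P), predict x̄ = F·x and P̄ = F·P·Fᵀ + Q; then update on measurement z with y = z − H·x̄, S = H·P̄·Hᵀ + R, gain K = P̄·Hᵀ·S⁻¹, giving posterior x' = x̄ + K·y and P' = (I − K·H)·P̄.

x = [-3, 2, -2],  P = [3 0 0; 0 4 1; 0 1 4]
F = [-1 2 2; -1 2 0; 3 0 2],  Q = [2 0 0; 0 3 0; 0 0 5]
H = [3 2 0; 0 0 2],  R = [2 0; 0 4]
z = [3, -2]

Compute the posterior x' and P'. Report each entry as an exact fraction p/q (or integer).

x' = [-4377/18625, 35131/18625, -23481/18625]
P' = [34628/18625 -47634/18625 2159/18625; -47634/18625 74277/18625 -3227/18625; 2159/18625 -3227/18625 36479/37250]

x̄ = F·x = [3, 7, -13]
P̄ = F·P·Fᵀ + Q = [45 23 11; 23 22 -5; 11 -5 48]
y = z − H·x̄ = [-20, 24]
S = H·P̄·Hᵀ + R = [771 46; 46 196]
K = P̄·Hᵀ·S⁻¹ = [4308/18625 2159/37250; 2826/18625 -3227/37250; 23/37250 36479/74500]
x' = x̄ + K·y = [-4377/18625, 35131/18625, -23481/18625]
P' = (I − K·H)·P̄ = [34628/18625 -47634/18625 2159/18625; -47634/18625 74277/18625 -3227/18625; 2159/18625 -3227/18625 36479/37250]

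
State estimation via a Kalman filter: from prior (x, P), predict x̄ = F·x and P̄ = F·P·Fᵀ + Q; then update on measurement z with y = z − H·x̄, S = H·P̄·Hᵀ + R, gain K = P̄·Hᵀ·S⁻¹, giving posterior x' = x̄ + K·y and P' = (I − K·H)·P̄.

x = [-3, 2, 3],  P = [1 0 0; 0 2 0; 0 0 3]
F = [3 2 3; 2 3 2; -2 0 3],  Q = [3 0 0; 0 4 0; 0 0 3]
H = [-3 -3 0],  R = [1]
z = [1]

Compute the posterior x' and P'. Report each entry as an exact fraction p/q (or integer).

x' = [-2063/1414, 801/707, 2565/202]
P' = [4457/1414 -2187/707 507/202; -2187/707 2224/707 -251/101; 507/202 -251/101 5293/202]

x̄ = F·x = [4, 6, 15]
P̄ = F·P·Fᵀ + Q = [47 36 21; 36 38 14; 21 14 34]
y = z − H·x̄ = [31]
S = H·P̄·Hᵀ + R = [1414]
K = P̄·Hᵀ·S⁻¹ = [-249/1414; -111/707; -15/202]
x' = x̄ + K·y = [-2063/1414, 801/707, 2565/202]
P' = (I − K·H)·P̄ = [4457/1414 -2187/707 507/202; -2187/707 2224/707 -251/101; 507/202 -251/101 5293/202]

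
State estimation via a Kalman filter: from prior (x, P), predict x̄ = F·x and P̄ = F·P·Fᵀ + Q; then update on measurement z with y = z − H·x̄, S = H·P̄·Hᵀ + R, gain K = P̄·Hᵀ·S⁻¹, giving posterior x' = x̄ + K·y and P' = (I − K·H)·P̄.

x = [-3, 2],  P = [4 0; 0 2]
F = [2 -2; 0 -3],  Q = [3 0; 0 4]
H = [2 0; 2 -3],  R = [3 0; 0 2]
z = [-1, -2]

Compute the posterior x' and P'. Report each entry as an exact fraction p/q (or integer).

x' = [-1094/1409, 172/1409]
P' = [1026/1409 681/1409; 681/1409 761/1409]

x̄ = F·x = [-10, -6]
P̄ = F·P·Fᵀ + Q = [27 12; 12 22]
y = z − H·x̄ = [19, 0]
S = H·P̄·Hᵀ + R = [111 36; 36 164]
K = P̄·Hᵀ·S⁻¹ = [684/1409 9/2818; 454/1409 -921/2818]
x' = x̄ + K·y = [-1094/1409, 172/1409]
P' = (I − K·H)·P̄ = [1026/1409 681/1409; 681/1409 761/1409]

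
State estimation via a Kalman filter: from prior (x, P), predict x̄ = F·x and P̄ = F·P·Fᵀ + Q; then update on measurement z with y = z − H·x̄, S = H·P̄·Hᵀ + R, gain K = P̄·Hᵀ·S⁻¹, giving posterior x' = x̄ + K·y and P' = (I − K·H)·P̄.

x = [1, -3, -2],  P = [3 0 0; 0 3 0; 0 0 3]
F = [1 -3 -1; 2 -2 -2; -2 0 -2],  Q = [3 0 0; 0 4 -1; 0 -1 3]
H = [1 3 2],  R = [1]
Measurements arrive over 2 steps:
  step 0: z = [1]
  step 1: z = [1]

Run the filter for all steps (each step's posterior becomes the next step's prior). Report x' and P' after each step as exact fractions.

step 0: x' = [1650/673, 528/673, -1255/673], P' = [8352/673 1542/673 -6426/673; 1542/673 5016/673 -8221/673; -6426/673 -8221/673 15570/673]
step 1: x' = [13553/12854, 10421/6427, -31535/12854], P' = [37833819/1105444 9533435/552722 -47491863/1105444; 9533435/552722 3402011/276361 -14896813/552722; -47491863/1105444 -14896813/552722 68472075/1105444]

step 0: x̄ = F·x = [12, 12, 2]
step 0: P̄ = F·P·Fᵀ + Q = [36 30 0; 30 40 -1; 0 -1 27]
step 0: y = z − H·x̄ = [-51]
step 0: S = H·P̄·Hᵀ + R = [673]
step 0: K = P̄·Hᵀ·S⁻¹ = [126/673; 148/673; 51/673]
step 0: x' = x̄ + K·y = [1650/673, 528/673, -1255/673]
step 0: P' = (I − K·H)·P̄ = [8352/673 1542/673 -6426/673; 1542/673 5016/673 -8221/673; -6426/673 -8221/673 15570/673]
step 1: x̄ = F·x = [1321/673, 4754/673, -790/673]
step 1: P̄ = F·P·Fᵀ + Q = [25359/673 25540/673 -25638/673; 25540/673 91748/673 1483/673; -25638/673 1483/673 46299/673]
step 1: y = z − H·x̄ = [-13330/673]
step 1: S = H·P̄·Hᵀ + R = [1105444/673]
step 1: K = P̄·Hᵀ·S⁻¹ = [50703/1105444; 151875/552722; 71409/1105444]
step 1: x' = x̄ + K·y = [13553/12854, 10421/6427, -31535/12854]
step 1: P' = (I − K·H)·P̄ = [37833819/1105444 9533435/552722 -47491863/1105444; 9533435/552722 3402011/276361 -14896813/552722; -47491863/1105444 -14896813/552722 68472075/1105444]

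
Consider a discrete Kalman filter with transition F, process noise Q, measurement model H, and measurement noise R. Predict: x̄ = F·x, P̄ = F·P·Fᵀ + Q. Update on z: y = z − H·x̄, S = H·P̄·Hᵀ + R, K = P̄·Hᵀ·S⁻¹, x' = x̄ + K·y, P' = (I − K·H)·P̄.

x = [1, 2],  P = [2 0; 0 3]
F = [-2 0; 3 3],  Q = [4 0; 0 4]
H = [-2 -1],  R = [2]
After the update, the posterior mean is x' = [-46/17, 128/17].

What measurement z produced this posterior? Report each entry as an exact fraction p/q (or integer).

x̄ = F·x = [-2, 9]
P̄ = F·P·Fᵀ + Q = [12 -12; -12 49]
S = H·P̄·Hᵀ + R = [51]
K = P̄·Hᵀ·S⁻¹ = [-4/17; -25/51]
x' − x̄ = [-12/17, -25/17] = K·y
y = (KᵀK)⁻¹·Kᵀ·(x' − x̄) = [3]
z = y + H·x̄ = [3] + [-5] = [-2]

z = [-2]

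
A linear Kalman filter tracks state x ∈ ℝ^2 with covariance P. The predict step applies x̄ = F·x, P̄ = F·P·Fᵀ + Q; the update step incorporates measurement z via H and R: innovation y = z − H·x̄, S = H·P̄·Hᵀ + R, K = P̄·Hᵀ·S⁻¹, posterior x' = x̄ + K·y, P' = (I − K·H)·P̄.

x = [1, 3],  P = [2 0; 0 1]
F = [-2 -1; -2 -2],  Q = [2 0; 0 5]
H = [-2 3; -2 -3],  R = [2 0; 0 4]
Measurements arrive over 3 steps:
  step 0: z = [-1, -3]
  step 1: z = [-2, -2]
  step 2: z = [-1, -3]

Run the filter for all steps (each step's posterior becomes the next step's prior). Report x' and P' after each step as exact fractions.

step 0: x̄ = F·x = [-5, -8]
step 0: P̄ = F·P·Fᵀ + Q = [11 10; 10 17]
step 0: y = z − H·x̄ = [13, -37]
step 0: S = H·P̄·Hᵀ + R = [79 -109; -109 321]
step 0: K = P̄·Hᵀ·S⁻¹ = [-1550/6739 -1618/6739; 1106/6739 -1115/6739]
step 0: x' = x̄ + K·y = [6021/6739, 1721/6739]
step 0: P' = (I − K·H)·P̄ = [2393/6739 562/6739; 562/6739 1112/6739]
step 1: x̄ = F·x = [-13763/6739, -15484/6739]
step 1: P̄ = F·P·Fᵀ + Q = [26410/6739 15168/6739; 15168/6739 52211/6739]
step 1: y = z − H·x̄ = [5448/6739, -87456/6739]
step 1: S = H·P̄·Hᵀ + R = [407001/6739 -364259/6739; -364259/6739 784511/6739]
step 1: K = P̄·Hᵀ·S⁻¹ = [-440452/1977955 -452408/1977955; 328326/1977955 -318951/1977955]
step 1: x' = x̄ + K·y = [1475533/1977955, -140044/1977955]
step 1: P' = (I − K·H)·P̄ = [672634/1977955 154788/1977955; 154788/1977955 322076/1977955]
step 2: x̄ = F·x = [-2811022/1977955, -2670978/1977955]
step 2: P̄ = F·P·Fᵀ + Q = [7587674/1977955 4263416/1977955; 4263416/1977955 15106919/1977955]
step 2: y = z − H·x̄ = [82587/395591, -90179/9115]
step 2: S = H·P̄·Hᵀ + R = [23821577/395591 -681365/12761; -681365/12761 7270509/63805]
step 2: K = P̄·Hᵀ·S⁻¹ = [-6177442820/27766033783 -6339810592/27766033783; 4611149230/27766033783 -4472967403/27766033783]
step 2: x' = x̄ + K·y = [21972665686/27766033783, 7721326511/27766033783]
step 2: P' = (I − K·H)·P̄ = [9428532002/27766033783 2167392788/27766033783; 2167392788/27766033783 4519028012/27766033783]

step 0: x' = [6021/6739, 1721/6739], P' = [2393/6739 562/6739; 562/6739 1112/6739]
step 1: x' = [1475533/1977955, -140044/1977955], P' = [672634/1977955 154788/1977955; 154788/1977955 322076/1977955]
step 2: x' = [21972665686/27766033783, 7721326511/27766033783], P' = [9428532002/27766033783 2167392788/27766033783; 2167392788/27766033783 4519028012/27766033783]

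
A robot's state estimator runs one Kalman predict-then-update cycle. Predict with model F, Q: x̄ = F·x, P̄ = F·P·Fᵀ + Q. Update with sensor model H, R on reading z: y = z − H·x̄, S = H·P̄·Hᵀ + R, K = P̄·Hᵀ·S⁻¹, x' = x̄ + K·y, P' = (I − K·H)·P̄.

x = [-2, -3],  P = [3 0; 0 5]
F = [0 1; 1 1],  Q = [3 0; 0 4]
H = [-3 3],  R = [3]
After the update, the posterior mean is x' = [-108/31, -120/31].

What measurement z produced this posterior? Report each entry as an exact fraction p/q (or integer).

x̄ = F·x = [-3, -5]
P̄ = F·P·Fᵀ + Q = [8 5; 5 12]
S = H·P̄·Hᵀ + R = [93]
K = P̄·Hᵀ·S⁻¹ = [-3/31; 7/31]
x' − x̄ = [-15/31, 35/31] = K·y
y = (KᵀK)⁻¹·Kᵀ·(x' − x̄) = [5]
z = y + H·x̄ = [5] + [-6] = [-1]

z = [-1]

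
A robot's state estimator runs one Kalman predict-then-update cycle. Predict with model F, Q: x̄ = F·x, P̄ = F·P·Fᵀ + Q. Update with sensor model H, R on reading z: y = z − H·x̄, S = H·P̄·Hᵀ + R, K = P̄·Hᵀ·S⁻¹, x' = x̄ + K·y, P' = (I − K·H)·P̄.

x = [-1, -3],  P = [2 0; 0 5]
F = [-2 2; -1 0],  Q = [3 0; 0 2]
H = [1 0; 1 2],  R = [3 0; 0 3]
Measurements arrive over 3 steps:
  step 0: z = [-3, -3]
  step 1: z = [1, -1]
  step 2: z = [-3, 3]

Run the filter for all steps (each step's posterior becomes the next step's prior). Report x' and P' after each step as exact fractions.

step 0: x' = [-828/241, 89/241], P' = [525/241 -204/241; -204/241 228/241]
step 1: x' = [1514/3587, -8290/39457], P' = [6411/3587 -2076/3587; -2076/3587 30231/39457]
step 2: x' = [-6479540/5248377, 8076544/5248377], P' = [3081343/1749459 -1001924/1749459; -1001924/1749459 1338073/1749459]

step 0: x̄ = F·x = [-4, 1]
step 0: P̄ = F·P·Fᵀ + Q = [31 4; 4 4]
step 0: y = z − H·x̄ = [1, -1]
step 0: S = H·P̄·Hᵀ + R = [34 39; 39 66]
step 0: K = P̄·Hᵀ·S⁻¹ = [175/241 39/241; -68/241 84/241]
step 0: x' = x̄ + K·y = [-828/241, 89/241]
step 0: P' = (I − K·H)·P̄ = [525/241 -204/241; -204/241 228/241]
step 1: x̄ = F·x = [1834/241, 828/241]
step 1: P̄ = F·P·Fᵀ + Q = [5367/241 1458/241; 1458/241 1007/241]
step 1: y = z − H·x̄ = [-1593/241, -3731/241]
step 1: S = H·P̄·Hᵀ + R = [6090/241 8283/241; 8283/241 15950/241]
step 1: K = P̄·Hᵀ·S⁻¹ = [2137/3587 753/3587; -692/3587 12542/39457]
step 1: x' = x̄ + K·y = [1514/3587, -8290/39457]
step 1: P' = (I − K·H)·P̄ = [6411/3587 -2076/3587; -2076/3587 30231/39457]
step 2: x̄ = F·x = [-49888/39457, -1514/3587]
step 2: P̄ = F·P·Fᵀ + Q = [704067/39457 16974/3587; 16974/3587 13585/3587]
step 2: y = z − H·x̄ = [-68483/39457, 201567/39457]
step 2: S = H·P̄·Hᵀ + R = [822438/39457 1077495/39457; 1077495/39457 2167034/39457]
step 2: K = P̄·Hᵀ·S⁻¹ = [3081343/5248377 359165/1749459; -1001924/5248377 558074/1749459]
step 2: x' = x̄ + K·y = [-6479540/5248377, 8076544/5248377]
step 2: P' = (I − K·H)·P̄ = [3081343/1749459 -1001924/1749459; -1001924/1749459 1338073/1749459]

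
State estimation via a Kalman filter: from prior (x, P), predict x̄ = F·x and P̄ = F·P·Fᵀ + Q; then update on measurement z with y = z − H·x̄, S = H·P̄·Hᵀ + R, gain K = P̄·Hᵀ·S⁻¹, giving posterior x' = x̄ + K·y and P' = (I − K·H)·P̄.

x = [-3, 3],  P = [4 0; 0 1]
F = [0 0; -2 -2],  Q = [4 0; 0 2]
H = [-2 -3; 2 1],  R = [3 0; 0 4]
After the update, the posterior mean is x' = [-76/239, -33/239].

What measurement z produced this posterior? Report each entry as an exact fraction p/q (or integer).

z = [1, -1]

x̄ = F·x = [0, 0]
P̄ = F·P·Fᵀ + Q = [4 0; 0 22]
S = H·P̄·Hᵀ + R = [217 -82; -82 42]
K = P̄·Hᵀ·S⁻¹ = [32/239 108/239; -484/1195 -319/1195]
x' − x̄ = [-76/239, -33/239] = K·y
y = (KᵀK)⁻¹·Kᵀ·(x' − x̄) = [1, -1]
z = y + H·x̄ = [1, -1] + [0, 0] = [1, -1]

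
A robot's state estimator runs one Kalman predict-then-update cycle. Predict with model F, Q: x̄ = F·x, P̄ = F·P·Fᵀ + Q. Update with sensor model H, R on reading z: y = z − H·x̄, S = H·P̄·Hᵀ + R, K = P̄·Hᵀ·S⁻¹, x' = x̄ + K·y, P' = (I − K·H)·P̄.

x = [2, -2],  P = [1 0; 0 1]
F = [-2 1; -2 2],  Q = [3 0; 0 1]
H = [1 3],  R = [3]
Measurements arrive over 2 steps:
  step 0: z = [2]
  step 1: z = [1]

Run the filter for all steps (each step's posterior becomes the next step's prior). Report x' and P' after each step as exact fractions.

step 0: x' = [1/2, 1/4], P' = [87/32 -45/64; -45/64 63/128]
step 1: x' = [-269/12453, 586/1779], P' = [10456/4151 -365/593; -365/593 273/593]

step 0: x̄ = F·x = [-6, -8]
step 0: P̄ = F·P·Fᵀ + Q = [8 6; 6 9]
step 0: y = z − H·x̄ = [32]
step 0: S = H·P̄·Hᵀ + R = [128]
step 0: K = P̄·Hᵀ·S⁻¹ = [13/64; 33/128]
step 0: x' = x̄ + K·y = [1/2, 1/4]
step 0: P' = (I − K·H)·P̄ = [87/32 -45/64; -45/64 63/128]
step 1: x̄ = F·x = [-3/4, -1/2]
step 1: P̄ = F·P·Fᵀ + Q = [2199/128 1029/64; 1029/64 623/32]
step 1: y = z − H·x̄ = [13/4]
step 1: S = H·P̄·Hᵀ + R = [37359/128]
step 1: K = P̄·Hᵀ·S⁻¹ = [2791/12453; 454/1779]
step 1: x' = x̄ + K·y = [-269/12453, 586/1779]
step 1: P' = (I − K·H)·P̄ = [10456/4151 -365/593; -365/593 273/593]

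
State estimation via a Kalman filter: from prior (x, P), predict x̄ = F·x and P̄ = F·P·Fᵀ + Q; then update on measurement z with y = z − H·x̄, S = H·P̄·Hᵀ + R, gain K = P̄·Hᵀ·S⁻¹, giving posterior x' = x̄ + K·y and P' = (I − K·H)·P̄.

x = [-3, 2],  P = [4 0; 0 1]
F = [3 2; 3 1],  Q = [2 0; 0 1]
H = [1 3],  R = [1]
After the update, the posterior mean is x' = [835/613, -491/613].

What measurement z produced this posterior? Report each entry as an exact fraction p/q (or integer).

x̄ = F·x = [-5, -7]
P̄ = F·P·Fᵀ + Q = [42 38; 38 38]
S = H·P̄·Hᵀ + R = [613]
K = P̄·Hᵀ·S⁻¹ = [156/613; 152/613]
x' − x̄ = [3900/613, 3800/613] = K·y
y = (KᵀK)⁻¹·Kᵀ·(x' − x̄) = [25]
z = y + H·x̄ = [25] + [-26] = [-1]

z = [-1]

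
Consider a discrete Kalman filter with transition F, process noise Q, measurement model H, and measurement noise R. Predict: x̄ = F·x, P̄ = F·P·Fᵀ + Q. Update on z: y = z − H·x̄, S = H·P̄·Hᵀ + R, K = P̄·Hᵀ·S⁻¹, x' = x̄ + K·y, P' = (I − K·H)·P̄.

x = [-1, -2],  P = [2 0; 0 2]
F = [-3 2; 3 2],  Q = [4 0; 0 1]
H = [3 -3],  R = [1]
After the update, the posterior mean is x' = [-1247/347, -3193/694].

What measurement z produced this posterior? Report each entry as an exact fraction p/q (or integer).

x̄ = F·x = [-1, -7]
P̄ = F·P·Fᵀ + Q = [30 -10; -10 27]
S = H·P̄·Hᵀ + R = [694]
K = P̄·Hᵀ·S⁻¹ = [60/347; -111/694]
x' − x̄ = [-900/347, 1665/694] = K·y
y = (KᵀK)⁻¹·Kᵀ·(x' − x̄) = [-15]
z = y + H·x̄ = [-15] + [18] = [3]

z = [3]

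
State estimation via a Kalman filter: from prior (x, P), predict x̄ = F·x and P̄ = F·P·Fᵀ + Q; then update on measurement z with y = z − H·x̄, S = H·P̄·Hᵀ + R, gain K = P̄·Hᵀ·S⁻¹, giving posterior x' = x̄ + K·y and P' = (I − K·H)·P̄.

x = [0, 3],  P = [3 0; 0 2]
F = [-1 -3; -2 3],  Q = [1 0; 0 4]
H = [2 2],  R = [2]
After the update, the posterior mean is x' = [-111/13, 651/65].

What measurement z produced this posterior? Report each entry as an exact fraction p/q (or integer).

x̄ = F·x = [-9, 9]
P̄ = F·P·Fᵀ + Q = [22 -12; -12 34]
S = H·P̄·Hᵀ + R = [130]
K = P̄·Hᵀ·S⁻¹ = [2/13; 22/65]
x' − x̄ = [6/13, 66/65] = K·y
y = (KᵀK)⁻¹·Kᵀ·(x' − x̄) = [3]
z = y + H·x̄ = [3] + [0] = [3]

z = [3]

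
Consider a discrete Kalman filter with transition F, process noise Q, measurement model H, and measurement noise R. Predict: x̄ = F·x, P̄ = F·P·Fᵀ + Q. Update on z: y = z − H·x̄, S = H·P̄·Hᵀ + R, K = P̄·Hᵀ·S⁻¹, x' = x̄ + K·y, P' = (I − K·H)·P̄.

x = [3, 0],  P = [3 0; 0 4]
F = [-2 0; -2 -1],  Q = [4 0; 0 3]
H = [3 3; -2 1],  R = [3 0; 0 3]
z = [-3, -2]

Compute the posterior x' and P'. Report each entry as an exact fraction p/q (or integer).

x' = [958/4889, -6065/4889]
P' = [1648/4889 -1084/4889; -1084/4889 2137/4889]

x̄ = F·x = [-6, -6]
P̄ = F·P·Fᵀ + Q = [16 12; 12 19]
y = z − H·x̄ = [33, -8]
S = H·P̄·Hᵀ + R = [534 -75; -75 38]
K = P̄·Hᵀ·S⁻¹ = [564/4889 -1460/4889; 1053/4889 1435/4889]
x' = x̄ + K·y = [958/4889, -6065/4889]
P' = (I − K·H)·P̄ = [1648/4889 -1084/4889; -1084/4889 2137/4889]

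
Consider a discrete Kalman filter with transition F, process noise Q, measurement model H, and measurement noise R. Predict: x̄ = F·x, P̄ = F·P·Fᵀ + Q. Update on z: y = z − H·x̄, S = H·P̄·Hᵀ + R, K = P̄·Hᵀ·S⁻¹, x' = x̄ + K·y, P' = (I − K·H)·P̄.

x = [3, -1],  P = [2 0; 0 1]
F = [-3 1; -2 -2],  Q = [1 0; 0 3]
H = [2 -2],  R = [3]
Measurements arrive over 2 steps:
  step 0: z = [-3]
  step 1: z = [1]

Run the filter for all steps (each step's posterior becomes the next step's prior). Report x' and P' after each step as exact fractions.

step 0: x̄ = F·x = [-10, -4]
step 0: P̄ = F·P·Fᵀ + Q = [20 10; 10 15]
step 0: y = z − H·x̄ = [9]
step 0: S = H·P̄·Hᵀ + R = [63]
step 0: K = P̄·Hᵀ·S⁻¹ = [20/63; -10/63]
step 0: x' = x̄ + K·y = [-50/7, -38/7]
step 0: P' = (I − K·H)·P̄ = [860/63 830/63; 830/63 845/63]
step 1: x̄ = F·x = [16, 176/7]
step 1: P̄ = F·P·Fᵀ + Q = [524/9 970/9; 970/9 13649/63]
step 1: y = z − H·x̄ = [135/7]
step 1: S = H·P̄·Hᵀ + R = [15137/63]
step 1: K = P̄·Hᵀ·S⁻¹ = [-6244/15137; -13718/15137]
step 1: x' = x̄ + K·y = [121772/15137, 116026/15137]
step 1: P' = (I − K·H)·P̄ = [262460/15137 271826/15137; 271826/15137 292403/15137]

step 0: x' = [-50/7, -38/7], P' = [860/63 830/63; 830/63 845/63]
step 1: x' = [121772/15137, 116026/15137], P' = [262460/15137 271826/15137; 271826/15137 292403/15137]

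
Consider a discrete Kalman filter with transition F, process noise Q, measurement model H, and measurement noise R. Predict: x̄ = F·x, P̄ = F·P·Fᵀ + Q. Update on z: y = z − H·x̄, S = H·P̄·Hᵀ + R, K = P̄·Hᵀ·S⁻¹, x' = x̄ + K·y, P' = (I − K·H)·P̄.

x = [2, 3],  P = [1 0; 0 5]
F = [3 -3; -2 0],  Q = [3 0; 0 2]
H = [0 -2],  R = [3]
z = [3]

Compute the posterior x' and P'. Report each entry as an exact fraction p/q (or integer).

x̄ = F·x = [-3, -4]
P̄ = F·P·Fᵀ + Q = [57 -6; -6 6]
y = z − H·x̄ = [-5]
S = H·P̄·Hᵀ + R = [27]
K = P̄·Hᵀ·S⁻¹ = [4/9; -4/9]
x' = x̄ + K·y = [-47/9, -16/9]
P' = (I − K·H)·P̄ = [155/3 -2/3; -2/3 2/3]

x' = [-47/9, -16/9]
P' = [155/3 -2/3; -2/3 2/3]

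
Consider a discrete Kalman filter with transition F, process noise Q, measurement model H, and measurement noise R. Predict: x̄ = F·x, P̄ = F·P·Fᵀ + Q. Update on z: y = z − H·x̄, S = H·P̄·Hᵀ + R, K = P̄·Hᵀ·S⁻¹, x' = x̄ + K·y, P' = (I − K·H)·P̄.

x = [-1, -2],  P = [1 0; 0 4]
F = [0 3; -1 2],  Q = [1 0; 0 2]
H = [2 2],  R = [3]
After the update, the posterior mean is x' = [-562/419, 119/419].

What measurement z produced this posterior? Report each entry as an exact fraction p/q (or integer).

x̄ = F·x = [-6, -3]
P̄ = F·P·Fᵀ + Q = [37 24; 24 19]
S = H·P̄·Hᵀ + R = [419]
K = P̄·Hᵀ·S⁻¹ = [122/419; 86/419]
x' − x̄ = [1952/419, 1376/419] = K·y
y = (KᵀK)⁻¹·Kᵀ·(x' − x̄) = [16]
z = y + H·x̄ = [16] + [-18] = [-2]

z = [-2]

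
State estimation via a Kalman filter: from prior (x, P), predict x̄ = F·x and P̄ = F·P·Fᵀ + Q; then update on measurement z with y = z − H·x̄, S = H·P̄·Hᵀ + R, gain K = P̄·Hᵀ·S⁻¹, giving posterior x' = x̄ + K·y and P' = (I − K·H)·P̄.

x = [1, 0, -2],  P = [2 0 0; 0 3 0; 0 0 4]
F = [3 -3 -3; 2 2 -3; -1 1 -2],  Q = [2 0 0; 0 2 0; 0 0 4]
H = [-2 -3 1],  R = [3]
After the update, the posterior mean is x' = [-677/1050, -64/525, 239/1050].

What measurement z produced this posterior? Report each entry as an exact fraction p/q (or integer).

x̄ = F·x = [9, 8, 3]
P̄ = F·P·Fᵀ + Q = [83 30 9; 30 58 26; 9 26 25]
S = H·P̄·Hᵀ + R = [1050]
K = P̄·Hᵀ·S⁻¹ = [-247/1050; -104/525; -71/1050]
x' − x̄ = [-10127/1050, -4264/525, -2911/1050] = K·y
y = (KᵀK)⁻¹·Kᵀ·(x' − x̄) = [41]
z = y + H·x̄ = [41] + [-39] = [2]

z = [2]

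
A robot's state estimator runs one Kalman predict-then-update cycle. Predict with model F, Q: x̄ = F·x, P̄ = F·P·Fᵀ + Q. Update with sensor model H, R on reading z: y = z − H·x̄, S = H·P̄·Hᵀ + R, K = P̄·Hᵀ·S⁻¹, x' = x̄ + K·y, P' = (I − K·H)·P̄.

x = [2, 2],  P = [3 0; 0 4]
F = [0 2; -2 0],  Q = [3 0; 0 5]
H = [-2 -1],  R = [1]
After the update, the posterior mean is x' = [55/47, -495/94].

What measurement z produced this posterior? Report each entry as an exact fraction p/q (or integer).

x̄ = F·x = [4, -4]
P̄ = F·P·Fᵀ + Q = [19 0; 0 17]
S = H·P̄·Hᵀ + R = [94]
K = P̄·Hᵀ·S⁻¹ = [-19/47; -17/94]
x' − x̄ = [-133/47, -119/94] = K·y
y = (KᵀK)⁻¹·Kᵀ·(x' − x̄) = [7]
z = y + H·x̄ = [7] + [-4] = [3]

z = [3]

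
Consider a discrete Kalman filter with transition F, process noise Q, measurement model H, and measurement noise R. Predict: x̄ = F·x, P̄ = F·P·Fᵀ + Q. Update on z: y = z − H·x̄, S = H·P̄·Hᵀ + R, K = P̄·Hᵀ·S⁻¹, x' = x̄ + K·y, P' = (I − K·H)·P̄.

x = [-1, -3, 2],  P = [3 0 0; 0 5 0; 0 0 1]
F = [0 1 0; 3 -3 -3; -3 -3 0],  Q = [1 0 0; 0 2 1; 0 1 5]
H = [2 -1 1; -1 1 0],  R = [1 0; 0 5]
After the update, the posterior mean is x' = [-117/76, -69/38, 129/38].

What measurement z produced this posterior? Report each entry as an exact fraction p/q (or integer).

z = [2, -1]

x̄ = F·x = [-3, 0, 12]
P̄ = F·P·Fᵀ + Q = [6 -15 -15; -15 83 19; -15 19 77]
S = H·P̄·Hᵀ + R = [147 -106; -106 124]
K = P̄·Hᵀ·S⁻¹ = [-369/3496 -1815/6992; -317/1748 2221/3496; 1769/1748 3983/3496]
x' − x̄ = [111/76, -69/38, -327/38] = K·y
y = (KᵀK)⁻¹·Kᵀ·(x' − x̄) = [-4, -4]
z = y + H·x̄ = [-4, -4] + [6, 3] = [2, -1]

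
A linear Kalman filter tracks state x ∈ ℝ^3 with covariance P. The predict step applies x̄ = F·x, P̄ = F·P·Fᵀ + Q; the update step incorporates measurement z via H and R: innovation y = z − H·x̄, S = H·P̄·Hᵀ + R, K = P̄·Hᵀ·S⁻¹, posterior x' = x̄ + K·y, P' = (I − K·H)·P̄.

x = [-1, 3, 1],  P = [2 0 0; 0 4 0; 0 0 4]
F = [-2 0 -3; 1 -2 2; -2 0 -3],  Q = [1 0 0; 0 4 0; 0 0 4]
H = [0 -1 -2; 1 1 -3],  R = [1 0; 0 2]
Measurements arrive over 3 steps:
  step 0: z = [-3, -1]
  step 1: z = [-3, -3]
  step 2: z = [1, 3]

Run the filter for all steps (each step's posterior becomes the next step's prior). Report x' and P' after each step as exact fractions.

step 0: x' = [7579/17191, 17165/17191, 15217/17191], P' = [121420/17191 -49778/17191 26524/17191; -49778/17191 31722/17191 -11532/17191; 26524/17191 -11532/17191 7808/17191]
step 1: x' = [-1343239/19097687, 6389011/19097687, 22221687/19097687], P' = [127049542/19097687 -54881644/19097687 27838256/19097687; -54881644/19097687 35581608/19097687 -12739308/19097687; 27838256/19097687 -12739308/19097687 8336620/19097687]
step 2: x' = [-230241288891/140007719873, 161850231527/140007719873, -159446501657/140007719873], P' = [919258949468/140007719873 -398477629486/140007719873 201428790284/140007719873; -398477629486/140007719873 259656334062/140007719873 -92549773212/140007719873; 201428790284/140007719873 -92549773212/140007719873 60536204560/140007719873]

step 0: x̄ = F·x = [-1, -5, -1]
step 0: P̄ = F·P·Fᵀ + Q = [45 -28 44; -28 38 -28; 44 -28 48]
step 0: y = z − H·x̄ = [-10, 2]
step 0: S = H·P̄·Hᵀ + R = [119 162; 162 365]
step 0: K = P̄·Hᵀ·S⁻¹ = [-3270/17191 -3965/17191; -8658/17191 8270/17191; -4084/17191 -4216/17191]
step 0: x' = x̄ + K·y = [7579/17191, 17165/17191, 15217/17191]
step 0: P' = (I − K·H)·P̄ = [121420/17191 -49778/17191 26524/17191; -49778/17191 31722/17191 -11532/17191; 26524/17191 -11532/17191 7808/17191]
step 1: x̄ = F·x = [-60809/17191, 3683/17191, -60809/17191]
step 1: P̄ = F·P·Fᵀ + Q = [891431/17191 -743660/17191 874240/17191; -743660/17191 745768/17191 -743660/17191; 874240/17191 -743660/17191 943004/17191]
step 1: y = z − H·x̄ = [-169508/17191, -176874/17191]
step 1: S = H·P̄·Hᵀ + R = [1560335/17191 3163776/17191; 3163776/17191 7887817/17191]
step 1: K = P̄·Hᵀ·S⁻¹ = [-794868/19097687 -5673435/19097687; -10102992/19097687 9458944/19097687; -3933932/19097687 -4955456/19097687]
step 1: x' = x̄ + K·y = [-1343239/19097687, 6389011/19097687, 22221687/19097687]
step 1: P' = (I − K·H)·P̄ = [127049542/19097687 -54881644/19097687 27838256/19097687; -54881644/19097687 35581608/19097687 -12739308/19097687; 27838256/19097687 -12739308/19097687 8336620/19097687]
step 2: x̄ = F·x = [-63978583/19097687, 30322113/19097687, -63978583/19097687]
step 2: P̄ = F·P·Fᵀ + Q = [936384507/19097687 -794949020/19097687 917286820/19097687; -794949020/19097687 811907266/19097687 -794949020/19097687; 917286820/19097687 -794949020/19097687 993677568/19097687]
step 2: y = z − H·x̄ = [-78537366/19097687, -100986218/19097687]
step 2: S = H·P̄·Hᵀ + R = [1625919145/19097687 3315584502/19097687; 3315584502/19097687 8405660419/19097687]
step 2: K = P̄·Hᵀ·S⁻¹ = [-4379951082/140007719873 -41752525435/140007719873; -74556787638/140007719873 69414012106/140007719873; -28522635908/140007719873 -36364798304/140007719873]
step 2: x' = x̄ + K·y = [-230241288891/140007719873, 161850231527/140007719873, -159446501657/140007719873]
step 2: P' = (I − K·H)·P̄ = [919258949468/140007719873 -398477629486/140007719873 201428790284/140007719873; -398477629486/140007719873 259656334062/140007719873 -92549773212/140007719873; 201428790284/140007719873 -92549773212/140007719873 60536204560/140007719873]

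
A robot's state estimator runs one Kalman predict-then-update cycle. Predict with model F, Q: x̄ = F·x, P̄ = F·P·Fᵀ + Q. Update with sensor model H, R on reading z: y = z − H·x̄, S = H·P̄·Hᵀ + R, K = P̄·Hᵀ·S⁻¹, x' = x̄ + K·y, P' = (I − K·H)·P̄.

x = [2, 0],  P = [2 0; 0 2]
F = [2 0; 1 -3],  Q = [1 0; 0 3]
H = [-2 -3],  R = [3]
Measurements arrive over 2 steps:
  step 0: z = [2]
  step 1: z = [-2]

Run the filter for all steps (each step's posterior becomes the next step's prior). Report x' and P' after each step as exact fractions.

step 0: x' = [116/49, -46/21], P' = [291/49 -27/7; -27/7 17/6]
step 1: x' = [-5224/14567, 13674/14567], P' = [26115/14567 -2178/2081; -2178/2081 13563/14567]

step 0: x̄ = F·x = [4, 2]
step 0: P̄ = F·P·Fᵀ + Q = [9 4; 4 23]
step 0: y = z − H·x̄ = [16]
step 0: S = H·P̄·Hᵀ + R = [294]
step 0: K = P̄·Hᵀ·S⁻¹ = [-5/49; -11/42]
step 0: x' = x̄ + K·y = [116/49, -46/21]
step 0: P' = (I − K·H)·P̄ = [291/49 -27/7; -27/7 17/6]
step 1: x̄ = F·x = [232/49, 438/49]
step 1: P̄ = F·P·Fᵀ + Q = [1213/49 1716/49; 1716/49 5643/98]
step 1: y = z − H·x̄ = [240/7]
step 1: S = H·P̄·Hᵀ + R = [2081/2]
step 1: K = P̄·Hᵀ·S⁻¹ = [-2164/14567; -3399/14567]
step 1: x' = x̄ + K·y = [-5224/14567, 13674/14567]
step 1: P' = (I − K·H)·P̄ = [26115/14567 -2178/2081; -2178/2081 13563/14567]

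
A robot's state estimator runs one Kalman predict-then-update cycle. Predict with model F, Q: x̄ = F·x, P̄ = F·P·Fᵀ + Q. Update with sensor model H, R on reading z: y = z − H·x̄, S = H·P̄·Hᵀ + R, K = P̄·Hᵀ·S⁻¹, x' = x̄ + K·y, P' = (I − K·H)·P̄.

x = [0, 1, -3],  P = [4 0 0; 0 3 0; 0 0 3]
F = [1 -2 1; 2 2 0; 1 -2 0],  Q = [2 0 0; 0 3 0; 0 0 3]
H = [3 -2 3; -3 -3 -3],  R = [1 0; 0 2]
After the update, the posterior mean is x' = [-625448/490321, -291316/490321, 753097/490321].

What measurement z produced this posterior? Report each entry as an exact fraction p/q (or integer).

x̄ = F·x = [-5, 2, -2]
P̄ = F·P·Fᵀ + Q = [21 -4 16; -4 31 -4; 16 -4 19]
S = H·P̄·Hᵀ + R = [869 -438; -438 785]
K = P̄·Hᵀ·S⁻¹ = [50053/490321 -33909/490321; -97732/490321 -97629/490321; 47971/490321 -31323/490321]
x' − x̄ = [1826157/490321, -1271958/490321, 1733739/490321] = K·y
y = (KᵀK)⁻¹·Kᵀ·(x' − x̄) = [27, -14]
z = y + H·x̄ = [27, -14] + [-25, 15] = [2, 1]

z = [2, 1]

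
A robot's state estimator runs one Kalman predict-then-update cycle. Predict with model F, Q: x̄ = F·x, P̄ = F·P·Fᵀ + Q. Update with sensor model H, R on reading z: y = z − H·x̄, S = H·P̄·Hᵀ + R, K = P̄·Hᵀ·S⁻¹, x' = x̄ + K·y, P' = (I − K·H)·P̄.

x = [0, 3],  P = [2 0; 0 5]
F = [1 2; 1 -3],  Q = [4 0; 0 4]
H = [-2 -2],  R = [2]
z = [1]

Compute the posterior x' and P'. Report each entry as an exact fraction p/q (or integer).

x̄ = F·x = [6, -9]
P̄ = F·P·Fᵀ + Q = [26 -28; -28 51]
y = z − H·x̄ = [-5]
S = H·P̄·Hᵀ + R = [86]
K = P̄·Hᵀ·S⁻¹ = [2/43; -23/43]
x' = x̄ + K·y = [248/43, -272/43]
P' = (I − K·H)·P̄ = [1110/43 -1112/43; -1112/43 1135/43]

x' = [248/43, -272/43]
P' = [1110/43 -1112/43; -1112/43 1135/43]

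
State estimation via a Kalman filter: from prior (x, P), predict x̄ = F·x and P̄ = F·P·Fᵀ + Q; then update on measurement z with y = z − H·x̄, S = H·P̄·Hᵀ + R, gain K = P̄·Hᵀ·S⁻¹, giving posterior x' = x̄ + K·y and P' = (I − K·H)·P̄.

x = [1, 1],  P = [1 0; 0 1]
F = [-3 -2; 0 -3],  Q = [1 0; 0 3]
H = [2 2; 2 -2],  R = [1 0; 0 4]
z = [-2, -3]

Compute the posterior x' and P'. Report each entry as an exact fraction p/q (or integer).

x' = [-2911/2279, 528/2279]
P' = [674/2279 -390/2279; -390/2279 672/2279]

x̄ = F·x = [-5, -3]
P̄ = F·P·Fᵀ + Q = [14 6; 6 12]
y = z − H·x̄ = [14, 1]
S = H·P̄·Hᵀ + R = [153 8; 8 60]
K = P̄·Hᵀ·S⁻¹ = [568/2279 532/2279; 564/2279 -531/2279]
x' = x̄ + K·y = [-2911/2279, 528/2279]
P' = (I − K·H)·P̄ = [674/2279 -390/2279; -390/2279 672/2279]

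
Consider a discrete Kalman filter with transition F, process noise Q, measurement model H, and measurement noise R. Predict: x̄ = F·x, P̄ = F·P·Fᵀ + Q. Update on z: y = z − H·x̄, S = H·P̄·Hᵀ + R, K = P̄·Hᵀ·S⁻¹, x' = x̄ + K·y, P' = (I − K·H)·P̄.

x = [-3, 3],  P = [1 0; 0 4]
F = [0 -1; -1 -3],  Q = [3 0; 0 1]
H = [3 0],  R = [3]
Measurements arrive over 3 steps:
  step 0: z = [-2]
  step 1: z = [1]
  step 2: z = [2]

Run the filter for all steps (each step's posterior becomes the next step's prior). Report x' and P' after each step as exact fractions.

step 0: x' = [-17/22, -24/11], P' = [7/22 6/11; 6/11 202/11]
step 1: x' = [259/716, 923/358], P' = [235/716 153/179; 153/179 9737/358]
step 2: x' = [20699/32791, 87397/131164], P' = [10811/32791 29517/32791; 29517/32791 3749835/131164]

step 0: x̄ = F·x = [-3, -6]
step 0: P̄ = F·P·Fᵀ + Q = [7 12; 12 38]
step 0: y = z − H·x̄ = [7]
step 0: S = H·P̄·Hᵀ + R = [66]
step 0: K = P̄·Hᵀ·S⁻¹ = [7/22; 6/11]
step 0: x' = x̄ + K·y = [-17/22, -24/11]
step 0: P' = (I − K·H)·P̄ = [7/22 6/11; 6/11 202/11]
step 1: x̄ = F·x = [24/11, 161/22]
step 1: P̄ = F·P·Fᵀ + Q = [235/11 612/11; 612/11 3737/22]
step 1: y = z − H·x̄ = [-61/11]
step 1: S = H·P̄·Hᵀ + R = [2148/11]
step 1: K = P̄·Hᵀ·S⁻¹ = [235/716; 153/179]
step 1: x' = x̄ + K·y = [259/716, 923/358]
step 1: P' = (I − K·H)·P̄ = [235/716 153/179; 153/179 9737/358]
step 2: x̄ = F·x = [-923/358, -5797/716]
step 2: P̄ = F·P·Fᵀ + Q = [10811/358 29517/358; 29517/358 179889/716]
step 2: y = z − H·x̄ = [3485/358]
step 2: S = H·P̄·Hᵀ + R = [98373/358]
step 2: K = P̄·Hᵀ·S⁻¹ = [10811/32791; 29517/32791]
step 2: x' = x̄ + K·y = [20699/32791, 87397/131164]
step 2: P' = (I − K·H)·P̄ = [10811/32791 29517/32791; 29517/32791 3749835/131164]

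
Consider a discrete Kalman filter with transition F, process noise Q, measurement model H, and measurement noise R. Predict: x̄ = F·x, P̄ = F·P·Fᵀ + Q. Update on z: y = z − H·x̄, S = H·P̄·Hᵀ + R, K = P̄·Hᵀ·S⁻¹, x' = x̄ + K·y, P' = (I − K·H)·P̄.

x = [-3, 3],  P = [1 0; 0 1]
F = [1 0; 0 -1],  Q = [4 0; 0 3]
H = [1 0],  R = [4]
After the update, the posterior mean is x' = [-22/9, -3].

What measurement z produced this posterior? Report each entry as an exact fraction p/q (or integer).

x̄ = F·x = [-3, -3]
P̄ = F·P·Fᵀ + Q = [5 0; 0 4]
S = H·P̄·Hᵀ + R = [9]
K = P̄·Hᵀ·S⁻¹ = [5/9; 0]
x' − x̄ = [5/9, 0] = K·y
y = (KᵀK)⁻¹·Kᵀ·(x' − x̄) = [1]
z = y + H·x̄ = [1] + [-3] = [-2]

z = [-2]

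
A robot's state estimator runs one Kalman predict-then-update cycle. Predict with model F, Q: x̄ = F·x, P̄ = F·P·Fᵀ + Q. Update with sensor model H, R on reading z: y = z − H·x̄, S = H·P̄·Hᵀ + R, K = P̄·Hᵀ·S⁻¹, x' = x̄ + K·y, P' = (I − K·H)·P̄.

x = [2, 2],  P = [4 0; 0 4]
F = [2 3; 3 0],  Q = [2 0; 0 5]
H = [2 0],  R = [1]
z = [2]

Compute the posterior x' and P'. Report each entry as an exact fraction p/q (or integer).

x̄ = F·x = [10, 6]
P̄ = F·P·Fᵀ + Q = [54 24; 24 41]
y = z − H·x̄ = [-18]
S = H·P̄·Hᵀ + R = [217]
K = P̄·Hᵀ·S⁻¹ = [108/217; 48/217]
x' = x̄ + K·y = [226/217, 438/217]
P' = (I − K·H)·P̄ = [54/217 24/217; 24/217 6593/217]

x' = [226/217, 438/217]
P' = [54/217 24/217; 24/217 6593/217]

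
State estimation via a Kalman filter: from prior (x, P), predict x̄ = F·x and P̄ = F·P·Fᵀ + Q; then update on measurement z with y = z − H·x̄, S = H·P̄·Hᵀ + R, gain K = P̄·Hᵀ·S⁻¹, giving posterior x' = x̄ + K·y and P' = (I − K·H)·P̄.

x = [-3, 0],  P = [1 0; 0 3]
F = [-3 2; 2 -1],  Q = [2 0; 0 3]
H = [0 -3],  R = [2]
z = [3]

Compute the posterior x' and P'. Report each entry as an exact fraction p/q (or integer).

x' = [72/23, -51/46]
P' = [205/23 -6/23; -6/23 5/23]

x̄ = F·x = [9, -6]
P̄ = F·P·Fᵀ + Q = [23 -12; -12 10]
y = z − H·x̄ = [-15]
S = H·P̄·Hᵀ + R = [92]
K = P̄·Hᵀ·S⁻¹ = [9/23; -15/46]
x' = x̄ + K·y = [72/23, -51/46]
P' = (I − K·H)·P̄ = [205/23 -6/23; -6/23 5/23]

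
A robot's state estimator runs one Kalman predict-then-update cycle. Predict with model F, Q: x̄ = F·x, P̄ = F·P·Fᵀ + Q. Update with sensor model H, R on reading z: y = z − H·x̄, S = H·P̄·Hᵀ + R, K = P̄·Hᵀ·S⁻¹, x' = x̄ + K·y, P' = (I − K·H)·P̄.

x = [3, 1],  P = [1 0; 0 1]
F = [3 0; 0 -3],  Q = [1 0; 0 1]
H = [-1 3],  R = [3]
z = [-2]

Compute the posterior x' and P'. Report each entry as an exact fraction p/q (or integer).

x̄ = F·x = [9, -3]
P̄ = F·P·Fᵀ + Q = [10 0; 0 10]
y = z − H·x̄ = [16]
S = H·P̄·Hᵀ + R = [103]
K = P̄·Hᵀ·S⁻¹ = [-10/103; 30/103]
x' = x̄ + K·y = [767/103, 171/103]
P' = (I − K·H)·P̄ = [930/103 300/103; 300/103 130/103]

x' = [767/103, 171/103]
P' = [930/103 300/103; 300/103 130/103]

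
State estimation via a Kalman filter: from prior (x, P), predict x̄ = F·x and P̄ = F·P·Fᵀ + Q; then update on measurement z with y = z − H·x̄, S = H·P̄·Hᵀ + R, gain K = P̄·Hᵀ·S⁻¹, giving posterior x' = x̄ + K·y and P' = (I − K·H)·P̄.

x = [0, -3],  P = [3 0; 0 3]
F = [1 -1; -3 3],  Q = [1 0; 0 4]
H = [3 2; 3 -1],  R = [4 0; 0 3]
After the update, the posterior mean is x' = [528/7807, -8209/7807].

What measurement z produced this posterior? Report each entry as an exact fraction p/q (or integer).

z = [-2, 1]

x̄ = F·x = [3, -9]
P̄ = F·P·Fᵀ + Q = [7 -18; -18 58]
S = H·P̄·Hᵀ + R = [83 -107; -107 232]
K = P̄·Hᵀ·S⁻¹ = [693/7807 1632/7807; 2400/7807 -2662/7807]
x' − x̄ = [-22893/7807, 62054/7807] = K·y
y = (KᵀK)⁻¹·Kᵀ·(x' − x̄) = [7, -17]
z = y + H·x̄ = [7, -17] + [-9, 18] = [-2, 1]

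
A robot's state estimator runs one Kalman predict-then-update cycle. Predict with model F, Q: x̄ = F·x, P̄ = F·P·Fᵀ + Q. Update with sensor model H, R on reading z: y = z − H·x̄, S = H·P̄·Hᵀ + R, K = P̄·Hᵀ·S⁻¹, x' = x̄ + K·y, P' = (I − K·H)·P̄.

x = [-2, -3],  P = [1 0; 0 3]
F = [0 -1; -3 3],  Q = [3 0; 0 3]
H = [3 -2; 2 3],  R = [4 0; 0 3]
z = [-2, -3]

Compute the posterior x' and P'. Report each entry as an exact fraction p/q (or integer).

x' = [-726/1033, -396/1033]
P' = [824/3099 -38/1033; -38/1033 261/1033]

x̄ = F·x = [3, -3]
P̄ = F·P·Fᵀ + Q = [6 -9; -9 39]
y = z − H·x̄ = [-17, 0]
S = H·P̄·Hᵀ + R = [322 -243; -243 270]
K = P̄·Hᵀ·S⁻¹ = [225/1033 1306/9297; -159/1033 707/3099]
x' = x̄ + K·y = [-726/1033, -396/1033]
P' = (I − K·H)·P̄ = [824/3099 -38/1033; -38/1033 261/1033]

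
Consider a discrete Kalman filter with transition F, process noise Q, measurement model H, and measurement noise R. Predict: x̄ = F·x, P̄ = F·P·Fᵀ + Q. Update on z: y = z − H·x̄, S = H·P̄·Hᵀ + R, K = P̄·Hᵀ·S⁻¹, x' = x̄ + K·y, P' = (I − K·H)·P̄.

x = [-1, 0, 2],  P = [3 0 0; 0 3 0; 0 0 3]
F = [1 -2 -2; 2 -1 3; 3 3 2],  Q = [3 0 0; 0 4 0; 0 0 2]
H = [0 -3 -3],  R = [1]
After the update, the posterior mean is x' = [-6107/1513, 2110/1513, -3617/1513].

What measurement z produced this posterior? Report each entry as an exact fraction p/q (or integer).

z = [3]

x̄ = F·x = [-5, 4, 1]
P̄ = F·P·Fᵀ + Q = [30 -6 -21; -6 46 27; -21 27 68]
S = H·P̄·Hᵀ + R = [1513]
K = P̄·Hᵀ·S⁻¹ = [81/1513; -219/1513; -285/1513]
x' − x̄ = [1458/1513, -3942/1513, -5130/1513] = K·y
y = (KᵀK)⁻¹·Kᵀ·(x' − x̄) = [18]
z = y + H·x̄ = [18] + [-15] = [3]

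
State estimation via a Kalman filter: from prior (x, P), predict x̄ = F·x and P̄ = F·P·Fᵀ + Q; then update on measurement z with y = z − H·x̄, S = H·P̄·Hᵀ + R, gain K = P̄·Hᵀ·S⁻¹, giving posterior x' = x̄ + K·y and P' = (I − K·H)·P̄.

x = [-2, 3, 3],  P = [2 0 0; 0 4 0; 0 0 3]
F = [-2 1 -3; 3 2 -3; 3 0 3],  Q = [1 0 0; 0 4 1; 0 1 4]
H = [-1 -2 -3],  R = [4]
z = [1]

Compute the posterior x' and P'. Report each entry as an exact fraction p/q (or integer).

x̄ = F·x = [-2, -9, 3]
P̄ = F·P·Fᵀ + Q = [40 23 -39; 23 65 -8; -39 -8 49]
y = z − H·x̄ = [-10]
S = H·P̄·Hᵀ + R = [507]
K = P̄·Hᵀ·S⁻¹ = [31/507; -43/169; -92/507]
x' = x̄ + K·y = [-1324/507, -1091/169, 2441/507]
P' = (I − K·H)·P̄ = [19319/507 5220/169 -16921/507; 5220/169 5438/169 -5308/169; -16921/507 -5308/169 16379/507]

x' = [-1324/507, -1091/169, 2441/507]
P' = [19319/507 5220/169 -16921/507; 5220/169 5438/169 -5308/169; -16921/507 -5308/169 16379/507]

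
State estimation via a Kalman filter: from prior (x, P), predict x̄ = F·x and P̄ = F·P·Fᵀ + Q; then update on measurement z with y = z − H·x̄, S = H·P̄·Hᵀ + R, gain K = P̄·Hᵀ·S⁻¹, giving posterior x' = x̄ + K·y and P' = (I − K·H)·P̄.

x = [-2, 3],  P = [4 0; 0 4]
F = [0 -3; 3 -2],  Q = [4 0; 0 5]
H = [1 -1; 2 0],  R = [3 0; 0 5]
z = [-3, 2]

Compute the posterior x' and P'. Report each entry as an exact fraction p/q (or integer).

x̄ = F·x = [-9, -12]
P̄ = F·P·Fᵀ + Q = [40 24; 24 57]
y = z − H·x̄ = [-6, 20]
S = H·P̄·Hᵀ + R = [52 32; 32 165]
K = P̄·Hᵀ·S⁻¹ = [20/1889 912/1889; -6981/7556 888/1889]
x' = x̄ + K·y = [1119/1889, 11127/3778]
P' = (I − K·H)·P̄ = [2280/1889 2220/1889; 2220/1889 29823/7556]

x' = [1119/1889, 11127/3778]
P' = [2280/1889 2220/1889; 2220/1889 29823/7556]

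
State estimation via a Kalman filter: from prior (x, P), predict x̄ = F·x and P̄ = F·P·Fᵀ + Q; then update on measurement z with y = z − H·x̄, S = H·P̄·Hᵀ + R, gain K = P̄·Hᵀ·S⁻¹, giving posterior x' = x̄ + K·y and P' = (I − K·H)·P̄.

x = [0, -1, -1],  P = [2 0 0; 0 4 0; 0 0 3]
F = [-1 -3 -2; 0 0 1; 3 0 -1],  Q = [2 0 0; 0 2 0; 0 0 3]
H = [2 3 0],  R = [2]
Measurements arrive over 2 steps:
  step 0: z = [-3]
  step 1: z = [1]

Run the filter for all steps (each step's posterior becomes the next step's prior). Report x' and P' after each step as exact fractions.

step 0: x̄ = F·x = [5, -1, 1]
step 0: P̄ = F·P·Fᵀ + Q = [52 -6 0; -6 5 -3; 0 -3 24]
step 0: y = z − H·x̄ = [-10]
step 0: S = H·P̄·Hᵀ + R = [183]
step 0: K = P̄·Hᵀ·S⁻¹ = [86/183; 1/61; -3/61]
step 0: x' = x̄ + K·y = [55/183, -71/61, 91/61]
step 0: P' = (I − K·H)·P̄ = [2120/183 -452/61 258/61; -452/61 302/61 -174/61; 258/61 -174/61 1437/61]
step 1: x̄ = F·x = [38/183, 91/61, -36/61]
step 1: P̄ = F·P·Fᵀ + Q = [16580/183 -2610/61 3010/61; -2610/61 1559/61 -663/61; 3010/61 -663/61 6432/61]
step 1: y = z − H·x̄ = [-712/183]
step 1: S = H·P̄·Hᵀ + R = [14819/183]
step 1: K = P̄·Hᵀ·S⁻¹ = [9670/14819; -1629/14819; 417/511]
step 1: x' = x̄ + K·y = [-34546/14819, 28445/14819, -1924/511]
step 1: P' = (I − K·H)·P̄ = [831640/14819 -547980/14819 3180/511; -547980/14819 364234/14819 -1842/511; 3180/511 -1842/511 26325/511]

step 0: x' = [55/183, -71/61, 91/61], P' = [2120/183 -452/61 258/61; -452/61 302/61 -174/61; 258/61 -174/61 1437/61]
step 1: x' = [-34546/14819, 28445/14819, -1924/511], P' = [831640/14819 -547980/14819 3180/511; -547980/14819 364234/14819 -1842/511; 3180/511 -1842/511 26325/511]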